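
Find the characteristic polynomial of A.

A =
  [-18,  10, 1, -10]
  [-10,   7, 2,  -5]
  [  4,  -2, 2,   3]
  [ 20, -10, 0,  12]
x^4 - 3*x^3 - 6*x^2 + 28*x - 24

Expanding det(x·I − A) (e.g. by cofactor expansion or by noting that A is similar to its Jordan form J, which has the same characteristic polynomial as A) gives
  χ_A(x) = x^4 - 3*x^3 - 6*x^2 + 28*x - 24
which factors as (x - 2)^3*(x + 3). The eigenvalues (with algebraic multiplicities) are λ = -3 with multiplicity 1, λ = 2 with multiplicity 3.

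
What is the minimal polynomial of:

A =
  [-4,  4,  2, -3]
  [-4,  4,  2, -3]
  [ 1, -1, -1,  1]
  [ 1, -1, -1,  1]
x^3

The characteristic polynomial is χ_A(x) = x^4, so the eigenvalues are known. The minimal polynomial is
  m_A(x) = Π_λ (x − λ)^{k_λ}
where k_λ is the size of the *largest* Jordan block for λ (equivalently, the smallest k with (A − λI)^k v = 0 for every generalised eigenvector v of λ).

  λ = 0: largest Jordan block has size 3, contributing (x − 0)^3

So m_A(x) = x^3 = x^3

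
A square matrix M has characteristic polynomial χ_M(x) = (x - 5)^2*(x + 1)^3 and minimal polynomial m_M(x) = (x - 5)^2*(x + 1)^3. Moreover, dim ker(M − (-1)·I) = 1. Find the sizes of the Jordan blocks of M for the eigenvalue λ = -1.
Block sizes for λ = -1: [3]

Step 1 — from the characteristic polynomial, algebraic multiplicity of λ = -1 is 3. From dim ker(M − (-1)·I) = 1, there are exactly 1 Jordan blocks for λ = -1.
Step 2 — from the minimal polynomial, the factor (x + 1)^3 tells us the largest block for λ = -1 has size 3.
Step 3 — with total size 3, 1 blocks, and largest block 3, the block sizes (in nonincreasing order) are [3].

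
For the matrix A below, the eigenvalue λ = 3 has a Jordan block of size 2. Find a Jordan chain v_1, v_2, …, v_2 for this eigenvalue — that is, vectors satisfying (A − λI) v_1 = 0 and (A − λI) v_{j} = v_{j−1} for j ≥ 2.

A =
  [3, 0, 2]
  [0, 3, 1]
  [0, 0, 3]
A Jordan chain for λ = 3 of length 2:
v_1 = (2, 1, 0)ᵀ
v_2 = (0, 0, 1)ᵀ

Let N = A − (3)·I. We want v_2 with N^2 v_2 = 0 but N^1 v_2 ≠ 0; then v_{j-1} := N · v_j for j = 2, …, 2.

Pick v_2 = (0, 0, 1)ᵀ.
Then v_1 = N · v_2 = (2, 1, 0)ᵀ.

Sanity check: (A − (3)·I) v_1 = (0, 0, 0)ᵀ = 0. ✓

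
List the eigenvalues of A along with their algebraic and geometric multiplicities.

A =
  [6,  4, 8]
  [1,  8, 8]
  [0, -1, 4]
λ = 6: alg = 3, geom = 1

Step 1 — factor the characteristic polynomial to read off the algebraic multiplicities:
  χ_A(x) = (x - 6)^3

Step 2 — compute geometric multiplicities via the rank-nullity identity g(λ) = n − rank(A − λI):
  rank(A − (6)·I) = 2, so dim ker(A − (6)·I) = n − 2 = 1

Summary:
  λ = 6: algebraic multiplicity = 3, geometric multiplicity = 1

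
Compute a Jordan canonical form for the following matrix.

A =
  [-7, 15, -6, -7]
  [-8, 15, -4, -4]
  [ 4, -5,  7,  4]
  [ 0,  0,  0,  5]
J_2(5) ⊕ J_2(5)

The characteristic polynomial is
  det(x·I − A) = x^4 - 20*x^3 + 150*x^2 - 500*x + 625 = (x - 5)^4

Eigenvalues and multiplicities (the geometric multiplicity of λ is n − rank(A − λI), which equals the number of Jordan blocks for λ):
  λ = 5: algebraic multiplicity = 4, geometric multiplicity = 2

Determining the block sizes for each eigenvalue:
  λ = 5: with am = 4 and gm = 2, the partition is not yet determined (e.g. several partitions of 4 into 2 parts exist). Let N = A − (5)·I. Computing rank(N^1) = 2, rank(N^2) = 0; the number of blocks of size ≥ j is rank(N^{j−1}) − rank(N^j), giving [2, 2]. So we have 2 block(s) of size 2 → block sizes [2, 2]

Assembling the blocks gives a Jordan form
J =
  [5, 1, 0, 0]
  [0, 5, 0, 0]
  [0, 0, 5, 1]
  [0, 0, 0, 5]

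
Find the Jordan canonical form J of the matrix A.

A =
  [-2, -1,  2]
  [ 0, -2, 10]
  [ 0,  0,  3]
J_2(-2) ⊕ J_1(3)

The characteristic polynomial is
  det(x·I − A) = x^3 + x^2 - 8*x - 12 = (x - 3)*(x + 2)^2

Eigenvalues and multiplicities (the geometric multiplicity of λ is n − rank(A − λI), which equals the number of Jordan blocks for λ):
  λ = -2: algebraic multiplicity = 2, geometric multiplicity = 1
  λ = 3: algebraic multiplicity = 1, geometric multiplicity = 1

Determining the block sizes for each eigenvalue:
  λ = -2: one block (gm = 1), so the single block has size am = 2 → block sizes [2]
  λ = 3: one block (gm = 1), so the single block has size am = 1 → block sizes [1]

Assembling the blocks gives a Jordan form
J =
  [-2,  1, 0]
  [ 0, -2, 0]
  [ 0,  0, 3]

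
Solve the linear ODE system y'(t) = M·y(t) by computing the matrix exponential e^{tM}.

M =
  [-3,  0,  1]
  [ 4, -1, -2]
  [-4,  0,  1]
e^{tM} =
  [-2*t*exp(-t) + exp(-t), 0, t*exp(-t)]
  [4*t*exp(-t), exp(-t), -2*t*exp(-t)]
  [-4*t*exp(-t), 0, 2*t*exp(-t) + exp(-t)]

Strategy: write M = P · J · P⁻¹ where J is a Jordan canonical form, so e^{tM} = P · e^{tJ} · P⁻¹, and e^{tJ} can be computed block-by-block.

M has Jordan form
J =
  [-1,  1,  0]
  [ 0, -1,  0]
  [ 0,  0, -1]
(up to reordering of blocks).

Per-block formulas:
  For a 2×2 Jordan block J_2(-1): exp(t · J_2(-1)) = e^(-1t)·(I + t·N), where N is the 2×2 nilpotent shift.
  For a 1×1 block at λ = -1: exp(t · [-1]) = [e^(-1t)].

After assembling e^{tJ} and conjugating by P, we get:

e^{tM} =
  [-2*t*exp(-t) + exp(-t), 0, t*exp(-t)]
  [4*t*exp(-t), exp(-t), -2*t*exp(-t)]
  [-4*t*exp(-t), 0, 2*t*exp(-t) + exp(-t)]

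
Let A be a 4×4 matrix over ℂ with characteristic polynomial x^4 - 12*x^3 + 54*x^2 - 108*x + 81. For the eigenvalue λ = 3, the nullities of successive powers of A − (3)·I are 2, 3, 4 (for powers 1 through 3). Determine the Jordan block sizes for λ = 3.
Block sizes for λ = 3: [3, 1]

From the dimensions of kernels of powers, the number of Jordan blocks of size at least j is d_j − d_{j−1} where d_j = dim ker(N^j) (with d_0 = 0). Computing the differences gives [2, 1, 1].
The number of blocks of size exactly k is (#blocks of size ≥ k) − (#blocks of size ≥ k + 1), so the partition is: 1 block(s) of size 1, 1 block(s) of size 3.
In nonincreasing order the block sizes are [3, 1].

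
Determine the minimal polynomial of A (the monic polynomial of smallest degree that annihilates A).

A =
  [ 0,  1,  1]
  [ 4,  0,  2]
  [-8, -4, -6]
x^2 + 4*x + 4

The characteristic polynomial is χ_A(x) = (x + 2)^3, so the eigenvalues are known. The minimal polynomial is
  m_A(x) = Π_λ (x − λ)^{k_λ}
where k_λ is the size of the *largest* Jordan block for λ (equivalently, the smallest k with (A − λI)^k v = 0 for every generalised eigenvector v of λ).

  λ = -2: largest Jordan block has size 2, contributing (x + 2)^2

So m_A(x) = (x + 2)^2 = x^2 + 4*x + 4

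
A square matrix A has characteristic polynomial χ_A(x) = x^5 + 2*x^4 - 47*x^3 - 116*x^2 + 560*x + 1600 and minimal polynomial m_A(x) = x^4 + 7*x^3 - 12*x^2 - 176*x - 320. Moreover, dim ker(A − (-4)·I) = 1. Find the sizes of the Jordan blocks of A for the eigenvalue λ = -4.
Block sizes for λ = -4: [3]

Step 1 — from the characteristic polynomial, algebraic multiplicity of λ = -4 is 3. From dim ker(A − (-4)·I) = 1, there are exactly 1 Jordan blocks for λ = -4.
Step 2 — from the minimal polynomial, the factor (x + 4)^3 tells us the largest block for λ = -4 has size 3.
Step 3 — with total size 3, 1 blocks, and largest block 3, the block sizes (in nonincreasing order) are [3].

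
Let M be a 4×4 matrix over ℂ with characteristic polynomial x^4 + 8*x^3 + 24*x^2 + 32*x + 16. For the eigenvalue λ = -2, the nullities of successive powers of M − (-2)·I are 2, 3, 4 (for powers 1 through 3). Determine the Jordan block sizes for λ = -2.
Block sizes for λ = -2: [3, 1]

From the dimensions of kernels of powers, the number of Jordan blocks of size at least j is d_j − d_{j−1} where d_j = dim ker(N^j) (with d_0 = 0). Computing the differences gives [2, 1, 1].
The number of blocks of size exactly k is (#blocks of size ≥ k) − (#blocks of size ≥ k + 1), so the partition is: 1 block(s) of size 1, 1 block(s) of size 3.
In nonincreasing order the block sizes are [3, 1].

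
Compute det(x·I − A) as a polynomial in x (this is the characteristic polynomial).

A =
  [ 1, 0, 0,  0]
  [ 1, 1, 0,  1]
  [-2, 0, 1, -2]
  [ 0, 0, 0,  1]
x^4 - 4*x^3 + 6*x^2 - 4*x + 1

Expanding det(x·I − A) (e.g. by cofactor expansion or by noting that A is similar to its Jordan form J, which has the same characteristic polynomial as A) gives
  χ_A(x) = x^4 - 4*x^3 + 6*x^2 - 4*x + 1
which factors as (x - 1)^4. The eigenvalues (with algebraic multiplicities) are λ = 1 with multiplicity 4.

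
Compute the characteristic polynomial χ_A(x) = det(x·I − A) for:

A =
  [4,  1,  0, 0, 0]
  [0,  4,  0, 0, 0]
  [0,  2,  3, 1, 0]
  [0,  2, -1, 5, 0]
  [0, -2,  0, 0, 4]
x^5 - 20*x^4 + 160*x^3 - 640*x^2 + 1280*x - 1024

Expanding det(x·I − A) (e.g. by cofactor expansion or by noting that A is similar to its Jordan form J, which has the same characteristic polynomial as A) gives
  χ_A(x) = x^5 - 20*x^4 + 160*x^3 - 640*x^2 + 1280*x - 1024
which factors as (x - 4)^5. The eigenvalues (with algebraic multiplicities) are λ = 4 with multiplicity 5.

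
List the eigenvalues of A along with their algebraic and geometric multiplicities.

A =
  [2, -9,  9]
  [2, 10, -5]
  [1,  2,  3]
λ = 5: alg = 3, geom = 1

Step 1 — factor the characteristic polynomial to read off the algebraic multiplicities:
  χ_A(x) = (x - 5)^3

Step 2 — compute geometric multiplicities via the rank-nullity identity g(λ) = n − rank(A − λI):
  rank(A − (5)·I) = 2, so dim ker(A − (5)·I) = n − 2 = 1

Summary:
  λ = 5: algebraic multiplicity = 3, geometric multiplicity = 1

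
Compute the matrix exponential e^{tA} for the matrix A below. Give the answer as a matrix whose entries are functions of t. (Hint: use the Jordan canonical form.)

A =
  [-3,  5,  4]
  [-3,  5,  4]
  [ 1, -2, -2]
e^{tA} =
  [-t^2 - 3*t + 1, t^2 + 5*t, 4*t]
  [-t^2 - 3*t, t^2 + 5*t + 1, 4*t]
  [t^2/2 + t, -t^2/2 - 2*t, 1 - 2*t]

Strategy: write A = P · J · P⁻¹ where J is a Jordan canonical form, so e^{tA} = P · e^{tJ} · P⁻¹, and e^{tJ} can be computed block-by-block.

A has Jordan form
J =
  [0, 1, 0]
  [0, 0, 1]
  [0, 0, 0]
(up to reordering of blocks).

Per-block formulas:
  For a 3×3 Jordan block J_3(0): exp(t · J_3(0)) = e^(0t)·(I + t·N + (t^2/2)·N^2), where N is the 3×3 nilpotent shift.

After assembling e^{tJ} and conjugating by P, we get:

e^{tA} =
  [-t^2 - 3*t + 1, t^2 + 5*t, 4*t]
  [-t^2 - 3*t, t^2 + 5*t + 1, 4*t]
  [t^2/2 + t, -t^2/2 - 2*t, 1 - 2*t]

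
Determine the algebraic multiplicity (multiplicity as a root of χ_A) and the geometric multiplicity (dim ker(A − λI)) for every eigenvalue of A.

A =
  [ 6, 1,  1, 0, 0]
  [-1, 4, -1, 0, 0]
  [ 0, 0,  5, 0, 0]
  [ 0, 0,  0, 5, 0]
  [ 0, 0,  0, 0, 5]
λ = 5: alg = 5, geom = 4

Step 1 — factor the characteristic polynomial to read off the algebraic multiplicities:
  χ_A(x) = (x - 5)^5

Step 2 — compute geometric multiplicities via the rank-nullity identity g(λ) = n − rank(A − λI):
  rank(A − (5)·I) = 1, so dim ker(A − (5)·I) = n − 1 = 4

Summary:
  λ = 5: algebraic multiplicity = 5, geometric multiplicity = 4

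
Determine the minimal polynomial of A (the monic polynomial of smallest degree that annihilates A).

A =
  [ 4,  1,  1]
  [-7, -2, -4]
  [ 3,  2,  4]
x^3 - 6*x^2 + 12*x - 8

The characteristic polynomial is χ_A(x) = (x - 2)^3, so the eigenvalues are known. The minimal polynomial is
  m_A(x) = Π_λ (x − λ)^{k_λ}
where k_λ is the size of the *largest* Jordan block for λ (equivalently, the smallest k with (A − λI)^k v = 0 for every generalised eigenvector v of λ).

  λ = 2: largest Jordan block has size 3, contributing (x − 2)^3

So m_A(x) = (x - 2)^3 = x^3 - 6*x^2 + 12*x - 8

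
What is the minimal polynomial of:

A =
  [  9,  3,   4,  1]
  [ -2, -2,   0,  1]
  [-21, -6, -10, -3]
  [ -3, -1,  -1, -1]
x^3 + 3*x^2 + 3*x + 1

The characteristic polynomial is χ_A(x) = (x + 1)^4, so the eigenvalues are known. The minimal polynomial is
  m_A(x) = Π_λ (x − λ)^{k_λ}
where k_λ is the size of the *largest* Jordan block for λ (equivalently, the smallest k with (A − λI)^k v = 0 for every generalised eigenvector v of λ).

  λ = -1: largest Jordan block has size 3, contributing (x + 1)^3

So m_A(x) = (x + 1)^3 = x^3 + 3*x^2 + 3*x + 1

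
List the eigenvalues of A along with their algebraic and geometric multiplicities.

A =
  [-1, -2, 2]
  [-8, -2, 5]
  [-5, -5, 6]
λ = 1: alg = 3, geom = 1

Step 1 — factor the characteristic polynomial to read off the algebraic multiplicities:
  χ_A(x) = (x - 1)^3

Step 2 — compute geometric multiplicities via the rank-nullity identity g(λ) = n − rank(A − λI):
  rank(A − (1)·I) = 2, so dim ker(A − (1)·I) = n − 2 = 1

Summary:
  λ = 1: algebraic multiplicity = 3, geometric multiplicity = 1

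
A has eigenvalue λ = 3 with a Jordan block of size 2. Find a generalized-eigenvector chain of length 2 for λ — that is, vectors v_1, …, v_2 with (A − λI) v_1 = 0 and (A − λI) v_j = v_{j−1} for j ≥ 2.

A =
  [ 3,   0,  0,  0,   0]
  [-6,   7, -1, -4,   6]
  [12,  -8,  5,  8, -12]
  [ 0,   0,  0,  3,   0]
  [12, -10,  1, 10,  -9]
A Jordan chain for λ = 3 of length 2:
v_1 = (0, -2, 4, 0, 2)ᵀ
v_2 = (1, 1, 0, 0, 0)ᵀ

Let N = A − (3)·I. We want v_2 with N^2 v_2 = 0 but N^1 v_2 ≠ 0; then v_{j-1} := N · v_j for j = 2, …, 2.

Pick v_2 = (1, 1, 0, 0, 0)ᵀ.
Then v_1 = N · v_2 = (0, -2, 4, 0, 2)ᵀ.

Sanity check: (A − (3)·I) v_1 = (0, 0, 0, 0, 0)ᵀ = 0. ✓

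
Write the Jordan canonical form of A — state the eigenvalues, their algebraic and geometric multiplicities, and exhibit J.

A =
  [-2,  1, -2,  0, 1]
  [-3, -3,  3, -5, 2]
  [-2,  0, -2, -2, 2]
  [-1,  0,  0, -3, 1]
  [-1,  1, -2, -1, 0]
J_3(-2) ⊕ J_2(-2)

The characteristic polynomial is
  det(x·I − A) = x^5 + 10*x^4 + 40*x^3 + 80*x^2 + 80*x + 32 = (x + 2)^5

Eigenvalues and multiplicities (the geometric multiplicity of λ is n − rank(A − λI), which equals the number of Jordan blocks for λ):
  λ = -2: algebraic multiplicity = 5, geometric multiplicity = 2

Determining the block sizes for each eigenvalue:
  λ = -2: with am = 5 and gm = 2, the partition is not yet determined (e.g. several partitions of 5 into 2 parts exist). Let N = A − (-2)·I. Computing rank(N^1) = 3, rank(N^2) = 1, rank(N^3) = 0; the number of blocks of size ≥ j is rank(N^{j−1}) − rank(N^j), giving [2, 2, 1]. So we have 1 block(s) of size 3, 1 block(s) of size 2 → block sizes [3, 2]

Assembling the blocks gives a Jordan form
J =
  [-2,  1,  0,  0,  0]
  [ 0, -2,  1,  0,  0]
  [ 0,  0, -2,  0,  0]
  [ 0,  0,  0, -2,  1]
  [ 0,  0,  0,  0, -2]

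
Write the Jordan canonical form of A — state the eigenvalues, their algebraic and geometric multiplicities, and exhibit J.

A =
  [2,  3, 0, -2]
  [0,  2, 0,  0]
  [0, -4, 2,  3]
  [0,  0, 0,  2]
J_2(2) ⊕ J_2(2)

The characteristic polynomial is
  det(x·I − A) = x^4 - 8*x^3 + 24*x^2 - 32*x + 16 = (x - 2)^4

Eigenvalues and multiplicities (the geometric multiplicity of λ is n − rank(A − λI), which equals the number of Jordan blocks for λ):
  λ = 2: algebraic multiplicity = 4, geometric multiplicity = 2

Determining the block sizes for each eigenvalue:
  λ = 2: with am = 4 and gm = 2, the partition is not yet determined (e.g. several partitions of 4 into 2 parts exist). Let N = A − (2)·I. Computing rank(N^1) = 2, rank(N^2) = 0; the number of blocks of size ≥ j is rank(N^{j−1}) − rank(N^j), giving [2, 2]. So we have 2 block(s) of size 2 → block sizes [2, 2]

Assembling the blocks gives a Jordan form
J =
  [2, 1, 0, 0]
  [0, 2, 0, 0]
  [0, 0, 2, 1]
  [0, 0, 0, 2]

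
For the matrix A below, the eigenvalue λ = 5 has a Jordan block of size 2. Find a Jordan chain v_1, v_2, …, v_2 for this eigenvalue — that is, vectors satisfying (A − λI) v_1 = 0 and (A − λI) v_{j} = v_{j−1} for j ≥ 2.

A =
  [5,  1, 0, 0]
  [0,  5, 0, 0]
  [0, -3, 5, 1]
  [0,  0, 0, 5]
A Jordan chain for λ = 5 of length 2:
v_1 = (1, 0, -3, 0)ᵀ
v_2 = (0, 1, 0, 0)ᵀ

Let N = A − (5)·I. We want v_2 with N^2 v_2 = 0 but N^1 v_2 ≠ 0; then v_{j-1} := N · v_j for j = 2, …, 2.

Pick v_2 = (0, 1, 0, 0)ᵀ.
Then v_1 = N · v_2 = (1, 0, -3, 0)ᵀ.

Sanity check: (A − (5)·I) v_1 = (0, 0, 0, 0)ᵀ = 0. ✓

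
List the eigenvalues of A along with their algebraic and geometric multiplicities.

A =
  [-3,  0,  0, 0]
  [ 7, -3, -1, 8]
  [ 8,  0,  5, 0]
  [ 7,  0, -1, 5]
λ = -3: alg = 2, geom = 2; λ = 5: alg = 2, geom = 1

Step 1 — factor the characteristic polynomial to read off the algebraic multiplicities:
  χ_A(x) = (x - 5)^2*(x + 3)^2

Step 2 — compute geometric multiplicities via the rank-nullity identity g(λ) = n − rank(A − λI):
  rank(A − (-3)·I) = 2, so dim ker(A − (-3)·I) = n − 2 = 2
  rank(A − (5)·I) = 3, so dim ker(A − (5)·I) = n − 3 = 1

Summary:
  λ = -3: algebraic multiplicity = 2, geometric multiplicity = 2
  λ = 5: algebraic multiplicity = 2, geometric multiplicity = 1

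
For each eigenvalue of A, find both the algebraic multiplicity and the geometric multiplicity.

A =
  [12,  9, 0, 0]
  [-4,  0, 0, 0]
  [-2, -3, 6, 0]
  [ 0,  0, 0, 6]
λ = 6: alg = 4, geom = 3

Step 1 — factor the characteristic polynomial to read off the algebraic multiplicities:
  χ_A(x) = (x - 6)^4

Step 2 — compute geometric multiplicities via the rank-nullity identity g(λ) = n − rank(A − λI):
  rank(A − (6)·I) = 1, so dim ker(A − (6)·I) = n − 1 = 3

Summary:
  λ = 6: algebraic multiplicity = 4, geometric multiplicity = 3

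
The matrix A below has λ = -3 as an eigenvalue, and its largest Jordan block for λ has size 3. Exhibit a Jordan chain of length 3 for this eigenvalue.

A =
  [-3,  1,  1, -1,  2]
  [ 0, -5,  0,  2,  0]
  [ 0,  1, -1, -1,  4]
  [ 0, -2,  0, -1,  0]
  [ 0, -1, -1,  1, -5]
A Jordan chain for λ = -3 of length 3:
v_1 = (-1, 0, -2, 0, 1)ᵀ
v_2 = (1, -2, 1, -2, -1)ᵀ
v_3 = (0, 1, 0, 0, 0)ᵀ

Let N = A − (-3)·I. We want v_3 with N^3 v_3 = 0 but N^2 v_3 ≠ 0; then v_{j-1} := N · v_j for j = 3, …, 2.

Pick v_3 = (0, 1, 0, 0, 0)ᵀ.
Then v_2 = N · v_3 = (1, -2, 1, -2, -1)ᵀ.
Then v_1 = N · v_2 = (-1, 0, -2, 0, 1)ᵀ.

Sanity check: (A − (-3)·I) v_1 = (0, 0, 0, 0, 0)ᵀ = 0. ✓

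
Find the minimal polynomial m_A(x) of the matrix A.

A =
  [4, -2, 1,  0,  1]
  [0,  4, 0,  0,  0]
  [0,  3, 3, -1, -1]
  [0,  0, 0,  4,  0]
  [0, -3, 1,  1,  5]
x^2 - 8*x + 16

The characteristic polynomial is χ_A(x) = (x - 4)^5, so the eigenvalues are known. The minimal polynomial is
  m_A(x) = Π_λ (x − λ)^{k_λ}
where k_λ is the size of the *largest* Jordan block for λ (equivalently, the smallest k with (A − λI)^k v = 0 for every generalised eigenvector v of λ).

  λ = 4: largest Jordan block has size 2, contributing (x − 4)^2

So m_A(x) = (x - 4)^2 = x^2 - 8*x + 16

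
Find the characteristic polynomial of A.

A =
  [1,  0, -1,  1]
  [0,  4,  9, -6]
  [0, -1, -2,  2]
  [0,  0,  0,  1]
x^4 - 4*x^3 + 6*x^2 - 4*x + 1

Expanding det(x·I − A) (e.g. by cofactor expansion or by noting that A is similar to its Jordan form J, which has the same characteristic polynomial as A) gives
  χ_A(x) = x^4 - 4*x^3 + 6*x^2 - 4*x + 1
which factors as (x - 1)^4. The eigenvalues (with algebraic multiplicities) are λ = 1 with multiplicity 4.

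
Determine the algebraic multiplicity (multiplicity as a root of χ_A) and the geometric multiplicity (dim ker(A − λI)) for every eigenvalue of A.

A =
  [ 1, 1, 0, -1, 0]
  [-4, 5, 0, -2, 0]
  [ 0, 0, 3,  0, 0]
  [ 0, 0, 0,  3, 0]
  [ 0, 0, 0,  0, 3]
λ = 3: alg = 5, geom = 4

Step 1 — factor the characteristic polynomial to read off the algebraic multiplicities:
  χ_A(x) = (x - 3)^5

Step 2 — compute geometric multiplicities via the rank-nullity identity g(λ) = n − rank(A − λI):
  rank(A − (3)·I) = 1, so dim ker(A − (3)·I) = n − 1 = 4

Summary:
  λ = 3: algebraic multiplicity = 5, geometric multiplicity = 4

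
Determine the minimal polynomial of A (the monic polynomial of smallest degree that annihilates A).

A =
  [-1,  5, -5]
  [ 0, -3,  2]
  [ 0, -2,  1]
x^2 + 2*x + 1

The characteristic polynomial is χ_A(x) = (x + 1)^3, so the eigenvalues are known. The minimal polynomial is
  m_A(x) = Π_λ (x − λ)^{k_λ}
where k_λ is the size of the *largest* Jordan block for λ (equivalently, the smallest k with (A − λI)^k v = 0 for every generalised eigenvector v of λ).

  λ = -1: largest Jordan block has size 2, contributing (x + 1)^2

So m_A(x) = (x + 1)^2 = x^2 + 2*x + 1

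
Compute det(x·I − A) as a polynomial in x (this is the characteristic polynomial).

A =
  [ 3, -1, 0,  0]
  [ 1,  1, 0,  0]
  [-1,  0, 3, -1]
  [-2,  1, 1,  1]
x^4 - 8*x^3 + 24*x^2 - 32*x + 16

Expanding det(x·I − A) (e.g. by cofactor expansion or by noting that A is similar to its Jordan form J, which has the same characteristic polynomial as A) gives
  χ_A(x) = x^4 - 8*x^3 + 24*x^2 - 32*x + 16
which factors as (x - 2)^4. The eigenvalues (with algebraic multiplicities) are λ = 2 with multiplicity 4.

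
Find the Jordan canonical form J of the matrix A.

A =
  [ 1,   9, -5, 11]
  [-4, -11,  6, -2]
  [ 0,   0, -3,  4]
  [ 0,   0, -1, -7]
J_3(-5) ⊕ J_1(-5)

The characteristic polynomial is
  det(x·I − A) = x^4 + 20*x^3 + 150*x^2 + 500*x + 625 = (x + 5)^4

Eigenvalues and multiplicities (the geometric multiplicity of λ is n − rank(A − λI), which equals the number of Jordan blocks for λ):
  λ = -5: algebraic multiplicity = 4, geometric multiplicity = 2

Determining the block sizes for each eigenvalue:
  λ = -5: with am = 4 and gm = 2, the partition is not yet determined (e.g. several partitions of 4 into 2 parts exist). Let N = A − (-5)·I. Computing rank(N^1) = 2, rank(N^2) = 1, rank(N^3) = 0; the number of blocks of size ≥ j is rank(N^{j−1}) − rank(N^j), giving [2, 1, 1]. So we have 1 block(s) of size 3, 1 block(s) of size 1 → block sizes [3, 1]

Assembling the blocks gives a Jordan form
J =
  [-5,  1,  0,  0]
  [ 0, -5,  1,  0]
  [ 0,  0, -5,  0]
  [ 0,  0,  0, -5]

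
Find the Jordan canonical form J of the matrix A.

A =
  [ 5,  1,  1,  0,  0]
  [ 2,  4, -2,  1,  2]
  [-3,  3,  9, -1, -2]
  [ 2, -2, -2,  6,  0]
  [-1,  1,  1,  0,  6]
J_2(6) ⊕ J_2(6) ⊕ J_1(6)

The characteristic polynomial is
  det(x·I − A) = x^5 - 30*x^4 + 360*x^3 - 2160*x^2 + 6480*x - 7776 = (x - 6)^5

Eigenvalues and multiplicities (the geometric multiplicity of λ is n − rank(A − λI), which equals the number of Jordan blocks for λ):
  λ = 6: algebraic multiplicity = 5, geometric multiplicity = 3

Determining the block sizes for each eigenvalue:
  λ = 6: with am = 5 and gm = 3, the partition is not yet determined (e.g. several partitions of 5 into 3 parts exist). Let N = A − (6)·I. Computing rank(N^1) = 2, rank(N^2) = 0; the number of blocks of size ≥ j is rank(N^{j−1}) − rank(N^j), giving [3, 2]. So we have 2 block(s) of size 2, 1 block(s) of size 1 → block sizes [2, 2, 1]

Assembling the blocks gives a Jordan form
J =
  [6, 1, 0, 0, 0]
  [0, 6, 0, 0, 0]
  [0, 0, 6, 1, 0]
  [0, 0, 0, 6, 0]
  [0, 0, 0, 0, 6]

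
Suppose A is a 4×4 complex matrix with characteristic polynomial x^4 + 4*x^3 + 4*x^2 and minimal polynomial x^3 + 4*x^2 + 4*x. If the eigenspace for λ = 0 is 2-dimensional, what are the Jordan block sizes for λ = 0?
Block sizes for λ = 0: [1, 1]

Step 1 — from the characteristic polynomial, algebraic multiplicity of λ = 0 is 2. From dim ker(A − (0)·I) = 2, there are exactly 2 Jordan blocks for λ = 0.
Step 2 — from the minimal polynomial, the factor (x − 0) tells us the largest block for λ = 0 has size 1.
Step 3 — with total size 2, 2 blocks, and largest block 1, the block sizes (in nonincreasing order) are [1, 1].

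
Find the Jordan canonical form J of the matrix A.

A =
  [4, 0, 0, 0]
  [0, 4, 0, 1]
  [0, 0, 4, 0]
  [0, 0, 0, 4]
J_2(4) ⊕ J_1(4) ⊕ J_1(4)

The characteristic polynomial is
  det(x·I − A) = x^4 - 16*x^3 + 96*x^2 - 256*x + 256 = (x - 4)^4

Eigenvalues and multiplicities (the geometric multiplicity of λ is n − rank(A − λI), which equals the number of Jordan blocks for λ):
  λ = 4: algebraic multiplicity = 4, geometric multiplicity = 3

Determining the block sizes for each eigenvalue:
  λ = 4: 3 blocks summing to 4 forces exactly one block of size 2 and the rest size 1 → block sizes [2, 1, 1]

Assembling the blocks gives a Jordan form
J =
  [4, 1, 0, 0]
  [0, 4, 0, 0]
  [0, 0, 4, 0]
  [0, 0, 0, 4]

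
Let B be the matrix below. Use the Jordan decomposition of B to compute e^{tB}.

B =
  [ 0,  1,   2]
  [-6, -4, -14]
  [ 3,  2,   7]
e^{tB} =
  [1, t, 2*t]
  [2 - 2*exp(3*t), 2*t - 2*exp(3*t) + 3, 4*t - 6*exp(3*t) + 6]
  [exp(3*t) - 1, -t + exp(3*t) - 1, -2*t + 3*exp(3*t) - 2]

Strategy: write B = P · J · P⁻¹ where J is a Jordan canonical form, so e^{tB} = P · e^{tJ} · P⁻¹, and e^{tJ} can be computed block-by-block.

B has Jordan form
J =
  [0, 1, 0]
  [0, 0, 0]
  [0, 0, 3]
(up to reordering of blocks).

Per-block formulas:
  For a 1×1 block at λ = 3: exp(t · [3]) = [e^(3t)].
  For a 2×2 Jordan block J_2(0): exp(t · J_2(0)) = e^(0t)·(I + t·N), where N is the 2×2 nilpotent shift.

After assembling e^{tJ} and conjugating by P, we get:

e^{tB} =
  [1, t, 2*t]
  [2 - 2*exp(3*t), 2*t - 2*exp(3*t) + 3, 4*t - 6*exp(3*t) + 6]
  [exp(3*t) - 1, -t + exp(3*t) - 1, -2*t + 3*exp(3*t) - 2]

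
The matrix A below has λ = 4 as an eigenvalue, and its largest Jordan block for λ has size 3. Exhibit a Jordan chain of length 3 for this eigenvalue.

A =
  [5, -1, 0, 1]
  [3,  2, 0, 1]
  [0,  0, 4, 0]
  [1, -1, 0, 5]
A Jordan chain for λ = 4 of length 3:
v_1 = (-1, -2, 0, -1)ᵀ
v_2 = (1, 3, 0, 1)ᵀ
v_3 = (1, 0, 0, 0)ᵀ

Let N = A − (4)·I. We want v_3 with N^3 v_3 = 0 but N^2 v_3 ≠ 0; then v_{j-1} := N · v_j for j = 3, …, 2.

Pick v_3 = (1, 0, 0, 0)ᵀ.
Then v_2 = N · v_3 = (1, 3, 0, 1)ᵀ.
Then v_1 = N · v_2 = (-1, -2, 0, -1)ᵀ.

Sanity check: (A − (4)·I) v_1 = (0, 0, 0, 0)ᵀ = 0. ✓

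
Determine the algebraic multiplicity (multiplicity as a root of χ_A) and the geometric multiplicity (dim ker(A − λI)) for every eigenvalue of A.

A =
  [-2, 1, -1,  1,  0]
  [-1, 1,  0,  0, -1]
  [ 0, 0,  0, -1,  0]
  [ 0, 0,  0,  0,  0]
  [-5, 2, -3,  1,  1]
λ = 0: alg = 5, geom = 2

Step 1 — factor the characteristic polynomial to read off the algebraic multiplicities:
  χ_A(x) = x^5

Step 2 — compute geometric multiplicities via the rank-nullity identity g(λ) = n − rank(A − λI):
  rank(A − (0)·I) = 3, so dim ker(A − (0)·I) = n − 3 = 2

Summary:
  λ = 0: algebraic multiplicity = 5, geometric multiplicity = 2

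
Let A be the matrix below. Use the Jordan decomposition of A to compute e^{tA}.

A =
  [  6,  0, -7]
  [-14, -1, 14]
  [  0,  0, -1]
e^{tA} =
  [exp(6*t), 0, -exp(6*t) + exp(-t)]
  [-2*exp(6*t) + 2*exp(-t), exp(-t), 2*exp(6*t) - 2*exp(-t)]
  [0, 0, exp(-t)]

Strategy: write A = P · J · P⁻¹ where J is a Jordan canonical form, so e^{tA} = P · e^{tJ} · P⁻¹, and e^{tJ} can be computed block-by-block.

A has Jordan form
J =
  [-1,  0, 0]
  [ 0, -1, 0]
  [ 0,  0, 6]
(up to reordering of blocks).

Per-block formulas:
  For a 1×1 block at λ = -1: exp(t · [-1]) = [e^(-1t)].
  For a 1×1 block at λ = 6: exp(t · [6]) = [e^(6t)].

After assembling e^{tJ} and conjugating by P, we get:

e^{tA} =
  [exp(6*t), 0, -exp(6*t) + exp(-t)]
  [-2*exp(6*t) + 2*exp(-t), exp(-t), 2*exp(6*t) - 2*exp(-t)]
  [0, 0, exp(-t)]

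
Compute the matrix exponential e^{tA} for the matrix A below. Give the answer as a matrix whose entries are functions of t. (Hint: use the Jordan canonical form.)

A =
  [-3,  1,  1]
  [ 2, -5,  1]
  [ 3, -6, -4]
e^{tA} =
  [3*t^2*exp(-4*t) + t*exp(-4*t) + exp(-4*t), -3*t^2*exp(-4*t) + t*exp(-4*t), t^2*exp(-4*t) + t*exp(-4*t)]
  [3*t^2*exp(-4*t)/2 + 2*t*exp(-4*t), -3*t^2*exp(-4*t)/2 - t*exp(-4*t) + exp(-4*t), t^2*exp(-4*t)/2 + t*exp(-4*t)]
  [-9*t^2*exp(-4*t)/2 + 3*t*exp(-4*t), 9*t^2*exp(-4*t)/2 - 6*t*exp(-4*t), -3*t^2*exp(-4*t)/2 + exp(-4*t)]

Strategy: write A = P · J · P⁻¹ where J is a Jordan canonical form, so e^{tA} = P · e^{tJ} · P⁻¹, and e^{tJ} can be computed block-by-block.

A has Jordan form
J =
  [-4,  1,  0]
  [ 0, -4,  1]
  [ 0,  0, -4]
(up to reordering of blocks).

Per-block formulas:
  For a 3×3 Jordan block J_3(-4): exp(t · J_3(-4)) = e^(-4t)·(I + t·N + (t^2/2)·N^2), where N is the 3×3 nilpotent shift.

After assembling e^{tJ} and conjugating by P, we get:

e^{tA} =
  [3*t^2*exp(-4*t) + t*exp(-4*t) + exp(-4*t), -3*t^2*exp(-4*t) + t*exp(-4*t), t^2*exp(-4*t) + t*exp(-4*t)]
  [3*t^2*exp(-4*t)/2 + 2*t*exp(-4*t), -3*t^2*exp(-4*t)/2 - t*exp(-4*t) + exp(-4*t), t^2*exp(-4*t)/2 + t*exp(-4*t)]
  [-9*t^2*exp(-4*t)/2 + 3*t*exp(-4*t), 9*t^2*exp(-4*t)/2 - 6*t*exp(-4*t), -3*t^2*exp(-4*t)/2 + exp(-4*t)]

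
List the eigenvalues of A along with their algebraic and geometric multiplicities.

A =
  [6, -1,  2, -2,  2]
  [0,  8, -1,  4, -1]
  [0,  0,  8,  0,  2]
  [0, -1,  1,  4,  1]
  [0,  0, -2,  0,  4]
λ = 6: alg = 5, geom = 3

Step 1 — factor the characteristic polynomial to read off the algebraic multiplicities:
  χ_A(x) = (x - 6)^5

Step 2 — compute geometric multiplicities via the rank-nullity identity g(λ) = n − rank(A − λI):
  rank(A − (6)·I) = 2, so dim ker(A − (6)·I) = n − 2 = 3

Summary:
  λ = 6: algebraic multiplicity = 5, geometric multiplicity = 3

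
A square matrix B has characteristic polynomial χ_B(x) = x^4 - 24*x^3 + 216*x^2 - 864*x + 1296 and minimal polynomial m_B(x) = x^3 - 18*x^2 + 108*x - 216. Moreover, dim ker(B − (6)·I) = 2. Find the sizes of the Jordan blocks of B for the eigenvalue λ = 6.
Block sizes for λ = 6: [3, 1]

Step 1 — from the characteristic polynomial, algebraic multiplicity of λ = 6 is 4. From dim ker(B − (6)·I) = 2, there are exactly 2 Jordan blocks for λ = 6.
Step 2 — from the minimal polynomial, the factor (x − 6)^3 tells us the largest block for λ = 6 has size 3.
Step 3 — with total size 4, 2 blocks, and largest block 3, the block sizes (in nonincreasing order) are [3, 1].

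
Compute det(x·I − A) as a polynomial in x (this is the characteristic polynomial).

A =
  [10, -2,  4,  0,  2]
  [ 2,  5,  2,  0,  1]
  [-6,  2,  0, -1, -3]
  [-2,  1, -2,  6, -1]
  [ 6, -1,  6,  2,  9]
x^5 - 30*x^4 + 360*x^3 - 2160*x^2 + 6480*x - 7776

Expanding det(x·I − A) (e.g. by cofactor expansion or by noting that A is similar to its Jordan form J, which has the same characteristic polynomial as A) gives
  χ_A(x) = x^5 - 30*x^4 + 360*x^3 - 2160*x^2 + 6480*x - 7776
which factors as (x - 6)^5. The eigenvalues (with algebraic multiplicities) are λ = 6 with multiplicity 5.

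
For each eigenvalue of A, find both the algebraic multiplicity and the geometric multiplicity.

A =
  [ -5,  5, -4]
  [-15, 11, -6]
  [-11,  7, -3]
λ = -1: alg = 1, geom = 1; λ = 2: alg = 2, geom = 1

Step 1 — factor the characteristic polynomial to read off the algebraic multiplicities:
  χ_A(x) = (x - 2)^2*(x + 1)

Step 2 — compute geometric multiplicities via the rank-nullity identity g(λ) = n − rank(A − λI):
  rank(A − (-1)·I) = 2, so dim ker(A − (-1)·I) = n − 2 = 1
  rank(A − (2)·I) = 2, so dim ker(A − (2)·I) = n − 2 = 1

Summary:
  λ = -1: algebraic multiplicity = 1, geometric multiplicity = 1
  λ = 2: algebraic multiplicity = 2, geometric multiplicity = 1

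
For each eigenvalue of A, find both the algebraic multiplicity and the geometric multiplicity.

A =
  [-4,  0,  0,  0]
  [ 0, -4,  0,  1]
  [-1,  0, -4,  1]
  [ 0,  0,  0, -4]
λ = -4: alg = 4, geom = 2

Step 1 — factor the characteristic polynomial to read off the algebraic multiplicities:
  χ_A(x) = (x + 4)^4

Step 2 — compute geometric multiplicities via the rank-nullity identity g(λ) = n − rank(A − λI):
  rank(A − (-4)·I) = 2, so dim ker(A − (-4)·I) = n − 2 = 2

Summary:
  λ = -4: algebraic multiplicity = 4, geometric multiplicity = 2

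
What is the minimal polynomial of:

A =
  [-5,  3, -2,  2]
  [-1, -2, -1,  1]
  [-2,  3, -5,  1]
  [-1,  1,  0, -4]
x^3 + 12*x^2 + 48*x + 64

The characteristic polynomial is χ_A(x) = (x + 4)^4, so the eigenvalues are known. The minimal polynomial is
  m_A(x) = Π_λ (x − λ)^{k_λ}
where k_λ is the size of the *largest* Jordan block for λ (equivalently, the smallest k with (A − λI)^k v = 0 for every generalised eigenvector v of λ).

  λ = -4: largest Jordan block has size 3, contributing (x + 4)^3

So m_A(x) = (x + 4)^3 = x^3 + 12*x^2 + 48*x + 64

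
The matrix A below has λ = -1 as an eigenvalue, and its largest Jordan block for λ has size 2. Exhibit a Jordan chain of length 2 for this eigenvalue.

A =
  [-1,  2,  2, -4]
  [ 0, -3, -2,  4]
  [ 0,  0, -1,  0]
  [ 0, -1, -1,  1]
A Jordan chain for λ = -1 of length 2:
v_1 = (2, -2, 0, -1)ᵀ
v_2 = (0, 1, 0, 0)ᵀ

Let N = A − (-1)·I. We want v_2 with N^2 v_2 = 0 but N^1 v_2 ≠ 0; then v_{j-1} := N · v_j for j = 2, …, 2.

Pick v_2 = (0, 1, 0, 0)ᵀ.
Then v_1 = N · v_2 = (2, -2, 0, -1)ᵀ.

Sanity check: (A − (-1)·I) v_1 = (0, 0, 0, 0)ᵀ = 0. ✓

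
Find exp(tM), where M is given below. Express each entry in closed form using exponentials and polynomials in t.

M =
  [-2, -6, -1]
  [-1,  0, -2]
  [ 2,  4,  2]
e^{tM} =
  [4*t^2 - 2*t + 1, 4*t^2 - 6*t, 6*t^2 - t]
  [-t^2 - t, 1 - t^2, -3*t^2/2 - 2*t]
  [-2*t^2 + 2*t, -2*t^2 + 4*t, -3*t^2 + 2*t + 1]

Strategy: write M = P · J · P⁻¹ where J is a Jordan canonical form, so e^{tM} = P · e^{tJ} · P⁻¹, and e^{tJ} can be computed block-by-block.

M has Jordan form
J =
  [0, 1, 0]
  [0, 0, 1]
  [0, 0, 0]
(up to reordering of blocks).

Per-block formulas:
  For a 3×3 Jordan block J_3(0): exp(t · J_3(0)) = e^(0t)·(I + t·N + (t^2/2)·N^2), where N is the 3×3 nilpotent shift.

After assembling e^{tJ} and conjugating by P, we get:

e^{tM} =
  [4*t^2 - 2*t + 1, 4*t^2 - 6*t, 6*t^2 - t]
  [-t^2 - t, 1 - t^2, -3*t^2/2 - 2*t]
  [-2*t^2 + 2*t, -2*t^2 + 4*t, -3*t^2 + 2*t + 1]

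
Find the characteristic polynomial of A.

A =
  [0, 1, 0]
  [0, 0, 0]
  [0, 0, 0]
x^3

Expanding det(x·I − A) (e.g. by cofactor expansion or by noting that A is similar to its Jordan form J, which has the same characteristic polynomial as A) gives
  χ_A(x) = x^3
which factors as x^3. The eigenvalues (with algebraic multiplicities) are λ = 0 with multiplicity 3.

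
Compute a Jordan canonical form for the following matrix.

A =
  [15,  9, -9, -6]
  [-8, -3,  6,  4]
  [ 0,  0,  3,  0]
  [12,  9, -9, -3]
J_2(3) ⊕ J_1(3) ⊕ J_1(3)

The characteristic polynomial is
  det(x·I − A) = x^4 - 12*x^3 + 54*x^2 - 108*x + 81 = (x - 3)^4

Eigenvalues and multiplicities (the geometric multiplicity of λ is n − rank(A − λI), which equals the number of Jordan blocks for λ):
  λ = 3: algebraic multiplicity = 4, geometric multiplicity = 3

Determining the block sizes for each eigenvalue:
  λ = 3: 3 blocks summing to 4 forces exactly one block of size 2 and the rest size 1 → block sizes [2, 1, 1]

Assembling the blocks gives a Jordan form
J =
  [3, 1, 0, 0]
  [0, 3, 0, 0]
  [0, 0, 3, 0]
  [0, 0, 0, 3]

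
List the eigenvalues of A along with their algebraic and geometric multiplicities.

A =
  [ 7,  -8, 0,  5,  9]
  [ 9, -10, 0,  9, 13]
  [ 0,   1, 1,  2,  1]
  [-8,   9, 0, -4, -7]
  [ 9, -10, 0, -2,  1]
λ = -4: alg = 2, geom = 1; λ = 1: alg = 3, geom = 1

Step 1 — factor the characteristic polynomial to read off the algebraic multiplicities:
  χ_A(x) = (x - 1)^3*(x + 4)^2

Step 2 — compute geometric multiplicities via the rank-nullity identity g(λ) = n − rank(A − λI):
  rank(A − (-4)·I) = 4, so dim ker(A − (-4)·I) = n − 4 = 1
  rank(A − (1)·I) = 4, so dim ker(A − (1)·I) = n − 4 = 1

Summary:
  λ = -4: algebraic multiplicity = 2, geometric multiplicity = 1
  λ = 1: algebraic multiplicity = 3, geometric multiplicity = 1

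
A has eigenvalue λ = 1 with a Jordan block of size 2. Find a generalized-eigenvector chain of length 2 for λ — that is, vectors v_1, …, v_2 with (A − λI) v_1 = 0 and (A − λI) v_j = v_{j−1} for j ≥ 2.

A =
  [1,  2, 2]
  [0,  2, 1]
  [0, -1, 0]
A Jordan chain for λ = 1 of length 2:
v_1 = (2, 1, -1)ᵀ
v_2 = (0, 1, 0)ᵀ

Let N = A − (1)·I. We want v_2 with N^2 v_2 = 0 but N^1 v_2 ≠ 0; then v_{j-1} := N · v_j for j = 2, …, 2.

Pick v_2 = (0, 1, 0)ᵀ.
Then v_1 = N · v_2 = (2, 1, -1)ᵀ.

Sanity check: (A − (1)·I) v_1 = (0, 0, 0)ᵀ = 0. ✓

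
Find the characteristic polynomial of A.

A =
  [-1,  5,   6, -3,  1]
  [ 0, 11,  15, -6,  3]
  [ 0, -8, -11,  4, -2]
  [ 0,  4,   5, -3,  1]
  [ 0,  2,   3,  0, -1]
x^5 + 5*x^4 + 10*x^3 + 10*x^2 + 5*x + 1

Expanding det(x·I − A) (e.g. by cofactor expansion or by noting that A is similar to its Jordan form J, which has the same characteristic polynomial as A) gives
  χ_A(x) = x^5 + 5*x^4 + 10*x^3 + 10*x^2 + 5*x + 1
which factors as (x + 1)^5. The eigenvalues (with algebraic multiplicities) are λ = -1 with multiplicity 5.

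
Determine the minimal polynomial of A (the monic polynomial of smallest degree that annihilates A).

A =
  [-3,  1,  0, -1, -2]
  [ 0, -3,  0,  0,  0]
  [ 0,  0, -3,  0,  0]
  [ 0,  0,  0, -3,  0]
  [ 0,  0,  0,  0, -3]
x^2 + 6*x + 9

The characteristic polynomial is χ_A(x) = (x + 3)^5, so the eigenvalues are known. The minimal polynomial is
  m_A(x) = Π_λ (x − λ)^{k_λ}
where k_λ is the size of the *largest* Jordan block for λ (equivalently, the smallest k with (A − λI)^k v = 0 for every generalised eigenvector v of λ).

  λ = -3: largest Jordan block has size 2, contributing (x + 3)^2

So m_A(x) = (x + 3)^2 = x^2 + 6*x + 9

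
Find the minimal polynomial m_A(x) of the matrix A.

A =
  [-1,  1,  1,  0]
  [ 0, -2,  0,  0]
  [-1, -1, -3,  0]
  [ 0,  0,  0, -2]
x^2 + 4*x + 4

The characteristic polynomial is χ_A(x) = (x + 2)^4, so the eigenvalues are known. The minimal polynomial is
  m_A(x) = Π_λ (x − λ)^{k_λ}
where k_λ is the size of the *largest* Jordan block for λ (equivalently, the smallest k with (A − λI)^k v = 0 for every generalised eigenvector v of λ).

  λ = -2: largest Jordan block has size 2, contributing (x + 2)^2

So m_A(x) = (x + 2)^2 = x^2 + 4*x + 4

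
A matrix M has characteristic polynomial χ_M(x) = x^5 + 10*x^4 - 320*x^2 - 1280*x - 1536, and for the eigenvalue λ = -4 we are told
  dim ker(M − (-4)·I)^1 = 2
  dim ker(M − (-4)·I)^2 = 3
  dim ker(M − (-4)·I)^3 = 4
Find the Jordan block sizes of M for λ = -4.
Block sizes for λ = -4: [3, 1]

From the dimensions of kernels of powers, the number of Jordan blocks of size at least j is d_j − d_{j−1} where d_j = dim ker(N^j) (with d_0 = 0). Computing the differences gives [2, 1, 1].
The number of blocks of size exactly k is (#blocks of size ≥ k) − (#blocks of size ≥ k + 1), so the partition is: 1 block(s) of size 1, 1 block(s) of size 3.
In nonincreasing order the block sizes are [3, 1].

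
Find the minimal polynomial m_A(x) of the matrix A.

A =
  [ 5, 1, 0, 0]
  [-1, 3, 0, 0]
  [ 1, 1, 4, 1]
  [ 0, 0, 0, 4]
x^2 - 8*x + 16

The characteristic polynomial is χ_A(x) = (x - 4)^4, so the eigenvalues are known. The minimal polynomial is
  m_A(x) = Π_λ (x − λ)^{k_λ}
where k_λ is the size of the *largest* Jordan block for λ (equivalently, the smallest k with (A − λI)^k v = 0 for every generalised eigenvector v of λ).

  λ = 4: largest Jordan block has size 2, contributing (x − 4)^2

So m_A(x) = (x - 4)^2 = x^2 - 8*x + 16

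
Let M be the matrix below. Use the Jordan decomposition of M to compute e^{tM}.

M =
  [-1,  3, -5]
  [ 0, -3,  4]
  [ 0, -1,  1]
e^{tM} =
  [exp(-t), -t^2*exp(-t)/2 + 3*t*exp(-t), t^2*exp(-t) - 5*t*exp(-t)]
  [0, -2*t*exp(-t) + exp(-t), 4*t*exp(-t)]
  [0, -t*exp(-t), 2*t*exp(-t) + exp(-t)]

Strategy: write M = P · J · P⁻¹ where J is a Jordan canonical form, so e^{tM} = P · e^{tJ} · P⁻¹, and e^{tJ} can be computed block-by-block.

M has Jordan form
J =
  [-1,  1,  0]
  [ 0, -1,  1]
  [ 0,  0, -1]
(up to reordering of blocks).

Per-block formulas:
  For a 3×3 Jordan block J_3(-1): exp(t · J_3(-1)) = e^(-1t)·(I + t·N + (t^2/2)·N^2), where N is the 3×3 nilpotent shift.

After assembling e^{tJ} and conjugating by P, we get:

e^{tM} =
  [exp(-t), -t^2*exp(-t)/2 + 3*t*exp(-t), t^2*exp(-t) - 5*t*exp(-t)]
  [0, -2*t*exp(-t) + exp(-t), 4*t*exp(-t)]
  [0, -t*exp(-t), 2*t*exp(-t) + exp(-t)]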